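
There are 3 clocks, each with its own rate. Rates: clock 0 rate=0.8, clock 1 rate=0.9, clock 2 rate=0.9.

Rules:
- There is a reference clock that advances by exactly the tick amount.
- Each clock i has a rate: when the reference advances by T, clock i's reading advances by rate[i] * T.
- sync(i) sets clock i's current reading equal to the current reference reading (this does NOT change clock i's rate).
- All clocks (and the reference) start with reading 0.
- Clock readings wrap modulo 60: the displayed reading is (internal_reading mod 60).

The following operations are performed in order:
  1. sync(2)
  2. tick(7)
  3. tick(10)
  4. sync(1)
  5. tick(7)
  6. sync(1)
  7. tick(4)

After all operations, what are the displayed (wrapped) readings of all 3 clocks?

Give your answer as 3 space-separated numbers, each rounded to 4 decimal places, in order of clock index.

Answer: 22.4000 27.6000 25.2000

Derivation:
After op 1 sync(2): ref=0.0000 raw=[0.0000 0.0000 0.0000]
After op 2 tick(7): ref=7.0000 raw=[5.6000 6.3000 6.3000]
After op 3 tick(10): ref=17.0000 raw=[13.6000 15.3000 15.3000]
After op 4 sync(1): ref=17.0000 raw=[13.6000 17.0000 15.3000]
After op 5 tick(7): ref=24.0000 raw=[19.2000 23.3000 21.6000]
After op 6 sync(1): ref=24.0000 raw=[19.2000 24.0000 21.6000]
After op 7 tick(4): ref=28.0000 raw=[22.4000 27.6000 25.2000]
Wrap final raw readings (mod 60): 22.4000 mod 60 = 22.4000; 27.6000 mod 60 = 27.6000; 25.2000 mod 60 = 25.2000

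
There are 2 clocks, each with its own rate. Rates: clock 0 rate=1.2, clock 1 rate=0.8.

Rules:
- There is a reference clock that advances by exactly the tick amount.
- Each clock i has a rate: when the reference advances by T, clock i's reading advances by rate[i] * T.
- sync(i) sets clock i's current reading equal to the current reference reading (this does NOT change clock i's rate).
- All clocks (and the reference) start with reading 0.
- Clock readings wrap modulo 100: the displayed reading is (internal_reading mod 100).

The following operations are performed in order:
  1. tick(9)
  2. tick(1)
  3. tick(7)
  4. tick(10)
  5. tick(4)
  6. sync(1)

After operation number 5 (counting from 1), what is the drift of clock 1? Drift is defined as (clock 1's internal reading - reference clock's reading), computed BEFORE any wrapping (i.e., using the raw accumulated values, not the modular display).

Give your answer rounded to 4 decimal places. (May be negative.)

After op 1 tick(9): ref=9.0000 raw=[10.8000 7.2000]
After op 2 tick(1): ref=10.0000 raw=[12.0000 8.0000]
After op 3 tick(7): ref=17.0000 raw=[20.4000 13.6000]
After op 4 tick(10): ref=27.0000 raw=[32.4000 21.6000]
After op 5 tick(4): ref=31.0000 raw=[37.2000 24.8000]
Drift of clock 1 after op 5: 24.8000 - 31.0000 = -6.2000

Answer: -6.2000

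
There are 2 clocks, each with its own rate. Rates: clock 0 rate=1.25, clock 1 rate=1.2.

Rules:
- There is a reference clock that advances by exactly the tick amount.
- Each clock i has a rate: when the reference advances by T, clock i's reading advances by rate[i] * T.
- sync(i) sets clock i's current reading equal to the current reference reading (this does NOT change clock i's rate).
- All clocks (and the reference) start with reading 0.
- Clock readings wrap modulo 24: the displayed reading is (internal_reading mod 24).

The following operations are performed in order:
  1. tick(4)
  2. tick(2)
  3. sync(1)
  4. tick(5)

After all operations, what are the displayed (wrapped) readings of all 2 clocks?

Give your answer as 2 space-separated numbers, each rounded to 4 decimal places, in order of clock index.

Answer: 13.7500 12.0000

Derivation:
After op 1 tick(4): ref=4.0000 raw=[5.0000 4.8000]
After op 2 tick(2): ref=6.0000 raw=[7.5000 7.2000]
After op 3 sync(1): ref=6.0000 raw=[7.5000 6.0000]
After op 4 tick(5): ref=11.0000 raw=[13.7500 12.0000]
Wrap final raw readings (mod 24): 13.7500 mod 24 = 13.7500; 12.0000 mod 24 = 12.0000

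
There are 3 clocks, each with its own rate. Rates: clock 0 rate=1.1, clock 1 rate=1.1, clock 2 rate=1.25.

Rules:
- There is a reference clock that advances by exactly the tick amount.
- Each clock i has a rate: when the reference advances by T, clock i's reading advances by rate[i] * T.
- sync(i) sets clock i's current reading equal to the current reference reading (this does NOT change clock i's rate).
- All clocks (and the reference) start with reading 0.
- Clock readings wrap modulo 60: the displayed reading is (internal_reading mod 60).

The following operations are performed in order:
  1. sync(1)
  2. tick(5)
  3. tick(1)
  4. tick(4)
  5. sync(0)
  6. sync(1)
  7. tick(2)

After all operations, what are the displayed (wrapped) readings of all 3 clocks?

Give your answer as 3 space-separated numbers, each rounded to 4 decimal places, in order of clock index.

After op 1 sync(1): ref=0.0000 raw=[0.0000 0.0000 0.0000]
After op 2 tick(5): ref=5.0000 raw=[5.5000 5.5000 6.2500]
After op 3 tick(1): ref=6.0000 raw=[6.6000 6.6000 7.5000]
After op 4 tick(4): ref=10.0000 raw=[11.0000 11.0000 12.5000]
After op 5 sync(0): ref=10.0000 raw=[10.0000 11.0000 12.5000]
After op 6 sync(1): ref=10.0000 raw=[10.0000 10.0000 12.5000]
After op 7 tick(2): ref=12.0000 raw=[12.2000 12.2000 15.0000]
Wrap final raw readings (mod 60): 12.2000 mod 60 = 12.2000; 12.2000 mod 60 = 12.2000; 15.0000 mod 60 = 15.0000

Answer: 12.2000 12.2000 15.0000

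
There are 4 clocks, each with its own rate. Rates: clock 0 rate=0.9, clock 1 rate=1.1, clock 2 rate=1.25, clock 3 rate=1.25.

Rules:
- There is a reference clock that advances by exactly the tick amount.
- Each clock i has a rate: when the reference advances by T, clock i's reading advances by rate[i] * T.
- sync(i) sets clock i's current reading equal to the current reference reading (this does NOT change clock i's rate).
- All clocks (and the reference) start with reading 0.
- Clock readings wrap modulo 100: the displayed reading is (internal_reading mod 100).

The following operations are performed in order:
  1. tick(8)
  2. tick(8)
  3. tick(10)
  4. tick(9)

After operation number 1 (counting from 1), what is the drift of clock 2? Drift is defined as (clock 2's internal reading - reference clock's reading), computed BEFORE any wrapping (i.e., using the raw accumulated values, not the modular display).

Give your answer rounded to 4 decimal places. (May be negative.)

Answer: 2.0000

Derivation:
After op 1 tick(8): ref=8.0000 raw=[7.2000 8.8000 10.0000 10.0000]
Drift of clock 2 after op 1: 10.0000 - 8.0000 = 2.0000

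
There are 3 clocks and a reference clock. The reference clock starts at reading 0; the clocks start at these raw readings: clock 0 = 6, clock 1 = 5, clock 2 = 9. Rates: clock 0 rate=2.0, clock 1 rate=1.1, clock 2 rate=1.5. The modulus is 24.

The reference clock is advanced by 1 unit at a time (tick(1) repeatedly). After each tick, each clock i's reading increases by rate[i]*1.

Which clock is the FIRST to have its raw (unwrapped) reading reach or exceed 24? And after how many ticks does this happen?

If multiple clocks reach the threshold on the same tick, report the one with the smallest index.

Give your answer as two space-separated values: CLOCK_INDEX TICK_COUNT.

Answer: 0 9

Derivation:
clock 0: start=6, rate=2.0, needs 24-6 = 18; ticks = ceil(18/2.0) = ceil(9.0000) = 9; reading at tick 9 = 6 + 2.0*9 = 24.0000
clock 1: start=5, rate=1.1, needs 24-5 = 19; ticks = ceil(19/1.1) = ceil(17.2727) = 18; reading at tick 18 = 5 + 1.1*18 = 24.8000
clock 2: start=9, rate=1.5, needs 24-9 = 15; ticks = ceil(15/1.5) = ceil(10.0000) = 10; reading at tick 10 = 9 + 1.5*10 = 24.0000
Minimum tick count = 9; winners = [0]; smallest index = 0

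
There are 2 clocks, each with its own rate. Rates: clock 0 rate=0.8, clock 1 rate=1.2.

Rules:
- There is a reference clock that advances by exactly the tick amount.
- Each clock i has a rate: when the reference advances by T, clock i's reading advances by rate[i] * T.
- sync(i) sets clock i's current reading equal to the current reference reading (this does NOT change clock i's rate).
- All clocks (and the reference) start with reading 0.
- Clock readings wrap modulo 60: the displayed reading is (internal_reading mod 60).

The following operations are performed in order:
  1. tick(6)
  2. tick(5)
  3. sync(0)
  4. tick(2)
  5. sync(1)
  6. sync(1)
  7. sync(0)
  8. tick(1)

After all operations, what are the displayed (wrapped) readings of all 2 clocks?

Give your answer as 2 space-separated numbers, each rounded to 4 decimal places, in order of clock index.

Answer: 13.8000 14.2000

Derivation:
After op 1 tick(6): ref=6.0000 raw=[4.8000 7.2000]
After op 2 tick(5): ref=11.0000 raw=[8.8000 13.2000]
After op 3 sync(0): ref=11.0000 raw=[11.0000 13.2000]
After op 4 tick(2): ref=13.0000 raw=[12.6000 15.6000]
After op 5 sync(1): ref=13.0000 raw=[12.6000 13.0000]
After op 6 sync(1): ref=13.0000 raw=[12.6000 13.0000]
After op 7 sync(0): ref=13.0000 raw=[13.0000 13.0000]
After op 8 tick(1): ref=14.0000 raw=[13.8000 14.2000]
Wrap final raw readings (mod 60): 13.8000 mod 60 = 13.8000; 14.2000 mod 60 = 14.2000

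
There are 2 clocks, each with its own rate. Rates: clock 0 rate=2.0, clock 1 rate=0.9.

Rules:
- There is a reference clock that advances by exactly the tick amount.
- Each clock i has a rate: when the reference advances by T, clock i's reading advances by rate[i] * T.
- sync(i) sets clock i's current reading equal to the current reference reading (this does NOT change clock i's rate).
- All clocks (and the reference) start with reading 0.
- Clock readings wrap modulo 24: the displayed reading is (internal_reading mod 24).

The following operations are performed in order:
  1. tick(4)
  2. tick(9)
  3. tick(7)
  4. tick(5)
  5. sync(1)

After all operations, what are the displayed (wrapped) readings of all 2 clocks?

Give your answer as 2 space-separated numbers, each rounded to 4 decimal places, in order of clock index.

After op 1 tick(4): ref=4.0000 raw=[8.0000 3.6000]
After op 2 tick(9): ref=13.0000 raw=[26.0000 11.7000]
After op 3 tick(7): ref=20.0000 raw=[40.0000 18.0000]
After op 4 tick(5): ref=25.0000 raw=[50.0000 22.5000]
After op 5 sync(1): ref=25.0000 raw=[50.0000 25.0000]
Wrap final raw readings (mod 24): 50.0000 mod 24 = 2.0000; 25.0000 mod 24 = 1.0000

Answer: 2.0000 1.0000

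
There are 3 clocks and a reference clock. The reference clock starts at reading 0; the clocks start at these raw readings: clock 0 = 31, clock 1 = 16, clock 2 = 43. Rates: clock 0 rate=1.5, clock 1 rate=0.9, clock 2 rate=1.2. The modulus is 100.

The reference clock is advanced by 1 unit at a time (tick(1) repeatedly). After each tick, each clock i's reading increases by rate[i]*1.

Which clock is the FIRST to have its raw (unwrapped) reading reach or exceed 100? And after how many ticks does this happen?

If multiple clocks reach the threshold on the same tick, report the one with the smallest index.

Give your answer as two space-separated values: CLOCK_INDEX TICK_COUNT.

Answer: 0 46

Derivation:
clock 0: start=31, rate=1.5, needs 100-31 = 69; ticks = ceil(69/1.5) = ceil(46.0000) = 46; reading at tick 46 = 31 + 1.5*46 = 100.0000
clock 1: start=16, rate=0.9, needs 100-16 = 84; ticks = ceil(84/0.9) = ceil(93.3333) = 94; reading at tick 94 = 16 + 0.9*94 = 100.6000
clock 2: start=43, rate=1.2, needs 100-43 = 57; ticks = ceil(57/1.2) = ceil(47.5000) = 48; reading at tick 48 = 43 + 1.2*48 = 100.6000
Minimum tick count = 46; winners = [0]; smallest index = 0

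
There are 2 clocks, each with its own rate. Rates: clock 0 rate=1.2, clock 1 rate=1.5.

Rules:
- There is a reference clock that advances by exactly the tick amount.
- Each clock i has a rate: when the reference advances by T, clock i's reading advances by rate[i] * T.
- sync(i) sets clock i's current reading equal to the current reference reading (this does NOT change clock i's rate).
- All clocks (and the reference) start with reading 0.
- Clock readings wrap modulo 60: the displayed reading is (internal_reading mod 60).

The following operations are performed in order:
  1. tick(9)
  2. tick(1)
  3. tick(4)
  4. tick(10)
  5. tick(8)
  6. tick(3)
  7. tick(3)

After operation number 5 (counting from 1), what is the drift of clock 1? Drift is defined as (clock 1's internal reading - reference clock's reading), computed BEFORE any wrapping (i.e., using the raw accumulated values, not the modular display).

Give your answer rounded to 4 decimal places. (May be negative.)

After op 1 tick(9): ref=9.0000 raw=[10.8000 13.5000]
After op 2 tick(1): ref=10.0000 raw=[12.0000 15.0000]
After op 3 tick(4): ref=14.0000 raw=[16.8000 21.0000]
After op 4 tick(10): ref=24.0000 raw=[28.8000 36.0000]
After op 5 tick(8): ref=32.0000 raw=[38.4000 48.0000]
Drift of clock 1 after op 5: 48.0000 - 32.0000 = 16.0000

Answer: 16.0000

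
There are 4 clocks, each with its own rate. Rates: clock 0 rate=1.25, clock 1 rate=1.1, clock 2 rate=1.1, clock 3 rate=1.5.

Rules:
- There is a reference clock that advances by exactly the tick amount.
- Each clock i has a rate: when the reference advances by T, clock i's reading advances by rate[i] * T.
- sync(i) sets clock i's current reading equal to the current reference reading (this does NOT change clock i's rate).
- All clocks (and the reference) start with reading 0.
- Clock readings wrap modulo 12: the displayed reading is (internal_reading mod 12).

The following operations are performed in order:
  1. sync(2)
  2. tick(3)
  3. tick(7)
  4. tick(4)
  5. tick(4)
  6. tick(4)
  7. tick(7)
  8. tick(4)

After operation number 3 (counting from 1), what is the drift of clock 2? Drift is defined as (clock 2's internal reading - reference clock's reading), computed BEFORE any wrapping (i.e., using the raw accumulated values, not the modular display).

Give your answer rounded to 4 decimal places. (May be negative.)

After op 1 sync(2): ref=0.0000 raw=[0.0000 0.0000 0.0000 0.0000]
After op 2 tick(3): ref=3.0000 raw=[3.7500 3.3000 3.3000 4.5000]
After op 3 tick(7): ref=10.0000 raw=[12.5000 11.0000 11.0000 15.0000]
Drift of clock 2 after op 3: 11.0000 - 10.0000 = 1.0000

Answer: 1.0000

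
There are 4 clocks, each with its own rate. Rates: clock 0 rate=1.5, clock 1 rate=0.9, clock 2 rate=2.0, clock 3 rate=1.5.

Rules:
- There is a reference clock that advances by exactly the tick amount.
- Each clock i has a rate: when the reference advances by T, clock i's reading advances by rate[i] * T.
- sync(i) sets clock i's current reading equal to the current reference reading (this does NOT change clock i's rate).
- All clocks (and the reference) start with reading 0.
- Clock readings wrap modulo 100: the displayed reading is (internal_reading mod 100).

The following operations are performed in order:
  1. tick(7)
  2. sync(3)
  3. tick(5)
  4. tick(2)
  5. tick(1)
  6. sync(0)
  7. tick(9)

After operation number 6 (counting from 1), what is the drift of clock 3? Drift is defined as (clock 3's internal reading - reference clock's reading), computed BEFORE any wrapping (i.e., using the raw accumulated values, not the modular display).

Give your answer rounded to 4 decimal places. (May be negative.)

After op 1 tick(7): ref=7.0000 raw=[10.5000 6.3000 14.0000 10.5000]
After op 2 sync(3): ref=7.0000 raw=[10.5000 6.3000 14.0000 7.0000]
After op 3 tick(5): ref=12.0000 raw=[18.0000 10.8000 24.0000 14.5000]
After op 4 tick(2): ref=14.0000 raw=[21.0000 12.6000 28.0000 17.5000]
After op 5 tick(1): ref=15.0000 raw=[22.5000 13.5000 30.0000 19.0000]
After op 6 sync(0): ref=15.0000 raw=[15.0000 13.5000 30.0000 19.0000]
Drift of clock 3 after op 6: 19.0000 - 15.0000 = 4.0000

Answer: 4.0000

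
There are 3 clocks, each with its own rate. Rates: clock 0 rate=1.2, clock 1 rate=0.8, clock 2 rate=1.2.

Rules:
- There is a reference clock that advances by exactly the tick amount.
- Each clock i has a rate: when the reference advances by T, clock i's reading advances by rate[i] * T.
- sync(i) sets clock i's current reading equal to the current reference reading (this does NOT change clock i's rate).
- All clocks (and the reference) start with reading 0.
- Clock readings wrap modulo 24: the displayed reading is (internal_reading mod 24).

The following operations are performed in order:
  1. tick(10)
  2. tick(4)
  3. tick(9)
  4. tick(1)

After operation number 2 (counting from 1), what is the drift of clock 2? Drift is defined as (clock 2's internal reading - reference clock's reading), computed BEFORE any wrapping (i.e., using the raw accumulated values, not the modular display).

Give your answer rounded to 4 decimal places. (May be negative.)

After op 1 tick(10): ref=10.0000 raw=[12.0000 8.0000 12.0000]
After op 2 tick(4): ref=14.0000 raw=[16.8000 11.2000 16.8000]
Drift of clock 2 after op 2: 16.8000 - 14.0000 = 2.8000

Answer: 2.8000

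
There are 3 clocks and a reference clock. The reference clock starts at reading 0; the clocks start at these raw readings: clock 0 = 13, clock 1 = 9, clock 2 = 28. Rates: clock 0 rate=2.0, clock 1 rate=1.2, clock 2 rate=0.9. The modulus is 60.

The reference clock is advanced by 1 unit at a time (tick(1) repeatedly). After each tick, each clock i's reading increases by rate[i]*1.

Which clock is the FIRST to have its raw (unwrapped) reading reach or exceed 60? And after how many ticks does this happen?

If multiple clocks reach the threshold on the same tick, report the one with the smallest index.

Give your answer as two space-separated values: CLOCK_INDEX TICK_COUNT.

clock 0: start=13, rate=2.0, needs 60-13 = 47; ticks = ceil(47/2.0) = ceil(23.5000) = 24; reading at tick 24 = 13 + 2.0*24 = 61.0000
clock 1: start=9, rate=1.2, needs 60-9 = 51; ticks = ceil(51/1.2) = ceil(42.5000) = 43; reading at tick 43 = 9 + 1.2*43 = 60.6000
clock 2: start=28, rate=0.9, needs 60-28 = 32; ticks = ceil(32/0.9) = ceil(35.5556) = 36; reading at tick 36 = 28 + 0.9*36 = 60.4000
Minimum tick count = 24; winners = [0]; smallest index = 0

Answer: 0 24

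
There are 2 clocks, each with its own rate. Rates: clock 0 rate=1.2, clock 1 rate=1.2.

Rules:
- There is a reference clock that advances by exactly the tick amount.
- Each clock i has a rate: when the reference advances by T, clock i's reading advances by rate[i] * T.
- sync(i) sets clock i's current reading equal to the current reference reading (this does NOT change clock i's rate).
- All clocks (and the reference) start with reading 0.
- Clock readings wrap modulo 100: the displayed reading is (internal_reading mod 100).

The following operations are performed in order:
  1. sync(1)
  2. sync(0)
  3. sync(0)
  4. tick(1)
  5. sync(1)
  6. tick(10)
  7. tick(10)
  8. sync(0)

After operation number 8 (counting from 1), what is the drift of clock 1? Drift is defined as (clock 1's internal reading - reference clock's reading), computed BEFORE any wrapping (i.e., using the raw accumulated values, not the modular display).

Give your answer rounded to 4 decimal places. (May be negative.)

Answer: 4.0000

Derivation:
After op 1 sync(1): ref=0.0000 raw=[0.0000 0.0000]
After op 2 sync(0): ref=0.0000 raw=[0.0000 0.0000]
After op 3 sync(0): ref=0.0000 raw=[0.0000 0.0000]
After op 4 tick(1): ref=1.0000 raw=[1.2000 1.2000]
After op 5 sync(1): ref=1.0000 raw=[1.2000 1.0000]
After op 6 tick(10): ref=11.0000 raw=[13.2000 13.0000]
After op 7 tick(10): ref=21.0000 raw=[25.2000 25.0000]
After op 8 sync(0): ref=21.0000 raw=[21.0000 25.0000]
Drift of clock 1 after op 8: 25.0000 - 21.0000 = 4.0000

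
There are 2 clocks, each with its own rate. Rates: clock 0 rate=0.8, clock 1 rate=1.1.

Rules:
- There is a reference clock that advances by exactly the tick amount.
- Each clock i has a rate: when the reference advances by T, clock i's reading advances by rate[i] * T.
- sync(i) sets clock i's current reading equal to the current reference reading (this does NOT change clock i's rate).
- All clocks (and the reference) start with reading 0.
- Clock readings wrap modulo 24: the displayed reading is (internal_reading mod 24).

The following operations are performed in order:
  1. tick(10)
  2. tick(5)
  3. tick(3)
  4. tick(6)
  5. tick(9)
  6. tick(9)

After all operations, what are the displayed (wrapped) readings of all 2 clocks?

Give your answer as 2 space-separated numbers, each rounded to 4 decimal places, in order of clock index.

After op 1 tick(10): ref=10.0000 raw=[8.0000 11.0000]
After op 2 tick(5): ref=15.0000 raw=[12.0000 16.5000]
After op 3 tick(3): ref=18.0000 raw=[14.4000 19.8000]
After op 4 tick(6): ref=24.0000 raw=[19.2000 26.4000]
After op 5 tick(9): ref=33.0000 raw=[26.4000 36.3000]
After op 6 tick(9): ref=42.0000 raw=[33.6000 46.2000]
Wrap final raw readings (mod 24): 33.6000 mod 24 = 9.6000; 46.2000 mod 24 = 22.2000

Answer: 9.6000 22.2000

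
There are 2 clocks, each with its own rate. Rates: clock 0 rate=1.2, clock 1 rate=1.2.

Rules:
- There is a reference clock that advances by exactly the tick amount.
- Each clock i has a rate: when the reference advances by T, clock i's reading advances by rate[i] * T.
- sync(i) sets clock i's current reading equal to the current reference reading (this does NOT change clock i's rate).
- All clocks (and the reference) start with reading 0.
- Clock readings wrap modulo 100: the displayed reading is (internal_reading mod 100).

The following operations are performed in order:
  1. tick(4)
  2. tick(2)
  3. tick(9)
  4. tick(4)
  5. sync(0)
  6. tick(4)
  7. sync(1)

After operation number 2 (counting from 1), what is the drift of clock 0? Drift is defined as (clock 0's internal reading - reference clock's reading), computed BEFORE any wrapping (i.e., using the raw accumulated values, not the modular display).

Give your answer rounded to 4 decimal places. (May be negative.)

Answer: 1.2000

Derivation:
After op 1 tick(4): ref=4.0000 raw=[4.8000 4.8000]
After op 2 tick(2): ref=6.0000 raw=[7.2000 7.2000]
Drift of clock 0 after op 2: 7.2000 - 6.0000 = 1.2000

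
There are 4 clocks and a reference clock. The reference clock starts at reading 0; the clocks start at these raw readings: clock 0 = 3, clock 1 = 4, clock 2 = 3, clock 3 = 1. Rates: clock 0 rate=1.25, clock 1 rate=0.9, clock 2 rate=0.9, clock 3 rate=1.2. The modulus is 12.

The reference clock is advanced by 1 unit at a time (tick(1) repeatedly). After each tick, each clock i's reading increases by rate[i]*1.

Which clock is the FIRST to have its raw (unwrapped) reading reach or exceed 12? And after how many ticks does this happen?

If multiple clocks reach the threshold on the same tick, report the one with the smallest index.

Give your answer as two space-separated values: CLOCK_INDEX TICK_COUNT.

Answer: 0 8

Derivation:
clock 0: start=3, rate=1.25, needs 12-3 = 9; ticks = ceil(9/1.25) = ceil(7.2000) = 8; reading at tick 8 = 3 + 1.25*8 = 13.0000
clock 1: start=4, rate=0.9, needs 12-4 = 8; ticks = ceil(8/0.9) = ceil(8.8889) = 9; reading at tick 9 = 4 + 0.9*9 = 12.1000
clock 2: start=3, rate=0.9, needs 12-3 = 9; ticks = ceil(9/0.9) = ceil(10.0000) = 10; reading at tick 10 = 3 + 0.9*10 = 12.0000
clock 3: start=1, rate=1.2, needs 12-1 = 11; ticks = ceil(11/1.2) = ceil(9.1667) = 10; reading at tick 10 = 1 + 1.2*10 = 13.0000
Minimum tick count = 8; winners = [0]; smallest index = 0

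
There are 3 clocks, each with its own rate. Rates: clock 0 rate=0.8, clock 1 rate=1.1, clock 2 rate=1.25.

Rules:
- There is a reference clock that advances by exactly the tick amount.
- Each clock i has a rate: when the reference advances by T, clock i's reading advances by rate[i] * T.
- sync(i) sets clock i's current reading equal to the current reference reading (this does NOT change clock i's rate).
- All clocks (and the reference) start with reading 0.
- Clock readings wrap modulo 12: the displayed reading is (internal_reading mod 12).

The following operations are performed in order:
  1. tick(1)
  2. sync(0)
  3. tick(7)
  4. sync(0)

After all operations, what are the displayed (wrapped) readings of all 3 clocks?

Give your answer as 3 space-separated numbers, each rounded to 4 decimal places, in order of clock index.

Answer: 8.0000 8.8000 10.0000

Derivation:
After op 1 tick(1): ref=1.0000 raw=[0.8000 1.1000 1.2500]
After op 2 sync(0): ref=1.0000 raw=[1.0000 1.1000 1.2500]
After op 3 tick(7): ref=8.0000 raw=[6.6000 8.8000 10.0000]
After op 4 sync(0): ref=8.0000 raw=[8.0000 8.8000 10.0000]
Wrap final raw readings (mod 12): 8.0000 mod 12 = 8.0000; 8.8000 mod 12 = 8.8000; 10.0000 mod 12 = 10.0000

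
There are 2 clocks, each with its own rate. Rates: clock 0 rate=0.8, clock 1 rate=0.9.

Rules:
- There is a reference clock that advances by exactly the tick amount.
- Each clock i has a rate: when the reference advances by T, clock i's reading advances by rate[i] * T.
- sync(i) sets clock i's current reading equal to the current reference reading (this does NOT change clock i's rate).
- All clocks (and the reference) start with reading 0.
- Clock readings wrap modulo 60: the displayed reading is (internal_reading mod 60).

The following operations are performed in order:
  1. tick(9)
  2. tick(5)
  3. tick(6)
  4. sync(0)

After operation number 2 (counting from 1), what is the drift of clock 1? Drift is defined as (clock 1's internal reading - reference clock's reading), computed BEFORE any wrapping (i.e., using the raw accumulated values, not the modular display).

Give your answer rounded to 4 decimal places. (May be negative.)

After op 1 tick(9): ref=9.0000 raw=[7.2000 8.1000]
After op 2 tick(5): ref=14.0000 raw=[11.2000 12.6000]
Drift of clock 1 after op 2: 12.6000 - 14.0000 = -1.4000

Answer: -1.4000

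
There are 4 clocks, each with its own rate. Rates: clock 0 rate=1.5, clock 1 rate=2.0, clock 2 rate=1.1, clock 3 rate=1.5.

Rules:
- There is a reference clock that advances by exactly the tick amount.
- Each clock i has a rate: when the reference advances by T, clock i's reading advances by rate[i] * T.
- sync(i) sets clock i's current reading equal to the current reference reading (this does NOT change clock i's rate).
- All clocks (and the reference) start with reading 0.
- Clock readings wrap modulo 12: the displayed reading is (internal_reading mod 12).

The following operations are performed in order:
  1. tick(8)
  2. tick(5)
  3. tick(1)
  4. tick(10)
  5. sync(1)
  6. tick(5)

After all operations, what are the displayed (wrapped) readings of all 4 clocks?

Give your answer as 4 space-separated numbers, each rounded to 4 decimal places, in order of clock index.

Answer: 7.5000 10.0000 7.9000 7.5000

Derivation:
After op 1 tick(8): ref=8.0000 raw=[12.0000 16.0000 8.8000 12.0000]
After op 2 tick(5): ref=13.0000 raw=[19.5000 26.0000 14.3000 19.5000]
After op 3 tick(1): ref=14.0000 raw=[21.0000 28.0000 15.4000 21.0000]
After op 4 tick(10): ref=24.0000 raw=[36.0000 48.0000 26.4000 36.0000]
After op 5 sync(1): ref=24.0000 raw=[36.0000 24.0000 26.4000 36.0000]
After op 6 tick(5): ref=29.0000 raw=[43.5000 34.0000 31.9000 43.5000]
Wrap final raw readings (mod 12): 43.5000 mod 12 = 7.5000; 34.0000 mod 12 = 10.0000; 31.9000 mod 12 = 7.9000; 43.5000 mod 12 = 7.5000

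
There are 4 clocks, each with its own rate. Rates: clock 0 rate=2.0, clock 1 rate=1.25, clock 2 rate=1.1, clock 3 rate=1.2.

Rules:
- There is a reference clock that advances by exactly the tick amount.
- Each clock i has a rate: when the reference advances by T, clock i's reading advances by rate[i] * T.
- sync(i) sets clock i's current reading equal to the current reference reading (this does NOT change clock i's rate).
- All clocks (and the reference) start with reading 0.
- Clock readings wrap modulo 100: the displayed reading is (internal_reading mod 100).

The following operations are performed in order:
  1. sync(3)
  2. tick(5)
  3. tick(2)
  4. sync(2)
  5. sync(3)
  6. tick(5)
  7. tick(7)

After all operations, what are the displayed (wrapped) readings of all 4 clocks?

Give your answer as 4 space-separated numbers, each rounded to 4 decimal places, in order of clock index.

Answer: 38.0000 23.7500 20.2000 21.4000

Derivation:
After op 1 sync(3): ref=0.0000 raw=[0.0000 0.0000 0.0000 0.0000]
After op 2 tick(5): ref=5.0000 raw=[10.0000 6.2500 5.5000 6.0000]
After op 3 tick(2): ref=7.0000 raw=[14.0000 8.7500 7.7000 8.4000]
After op 4 sync(2): ref=7.0000 raw=[14.0000 8.7500 7.0000 8.4000]
After op 5 sync(3): ref=7.0000 raw=[14.0000 8.7500 7.0000 7.0000]
After op 6 tick(5): ref=12.0000 raw=[24.0000 15.0000 12.5000 13.0000]
After op 7 tick(7): ref=19.0000 raw=[38.0000 23.7500 20.2000 21.4000]
Wrap final raw readings (mod 100): 38.0000 mod 100 = 38.0000; 23.7500 mod 100 = 23.7500; 20.2000 mod 100 = 20.2000; 21.4000 mod 100 = 21.4000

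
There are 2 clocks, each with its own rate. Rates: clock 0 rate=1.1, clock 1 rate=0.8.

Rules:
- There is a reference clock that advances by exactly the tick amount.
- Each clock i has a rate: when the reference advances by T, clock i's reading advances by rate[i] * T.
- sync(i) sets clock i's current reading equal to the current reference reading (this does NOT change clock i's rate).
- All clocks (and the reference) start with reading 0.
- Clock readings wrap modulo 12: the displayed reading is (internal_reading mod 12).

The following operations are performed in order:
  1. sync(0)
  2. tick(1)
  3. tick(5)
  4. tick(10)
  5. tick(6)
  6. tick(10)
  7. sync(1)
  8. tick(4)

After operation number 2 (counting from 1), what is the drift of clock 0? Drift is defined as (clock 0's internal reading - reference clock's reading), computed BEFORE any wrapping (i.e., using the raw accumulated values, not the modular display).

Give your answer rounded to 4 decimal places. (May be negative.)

Answer: 0.1000

Derivation:
After op 1 sync(0): ref=0.0000 raw=[0.0000 0.0000]
After op 2 tick(1): ref=1.0000 raw=[1.1000 0.8000]
Drift of clock 0 after op 2: 1.1000 - 1.0000 = 0.1000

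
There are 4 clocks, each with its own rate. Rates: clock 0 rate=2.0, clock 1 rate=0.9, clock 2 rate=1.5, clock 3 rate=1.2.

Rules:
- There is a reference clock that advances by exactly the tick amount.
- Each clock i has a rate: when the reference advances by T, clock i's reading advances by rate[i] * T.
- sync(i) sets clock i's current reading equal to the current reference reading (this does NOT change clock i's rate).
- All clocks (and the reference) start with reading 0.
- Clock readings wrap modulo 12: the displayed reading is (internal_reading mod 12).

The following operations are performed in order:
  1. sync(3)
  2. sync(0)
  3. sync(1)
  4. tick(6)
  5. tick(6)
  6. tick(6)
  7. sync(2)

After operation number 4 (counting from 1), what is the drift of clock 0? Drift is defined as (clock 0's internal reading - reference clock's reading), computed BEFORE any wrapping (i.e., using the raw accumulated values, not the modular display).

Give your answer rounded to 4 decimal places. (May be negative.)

After op 1 sync(3): ref=0.0000 raw=[0.0000 0.0000 0.0000 0.0000]
After op 2 sync(0): ref=0.0000 raw=[0.0000 0.0000 0.0000 0.0000]
After op 3 sync(1): ref=0.0000 raw=[0.0000 0.0000 0.0000 0.0000]
After op 4 tick(6): ref=6.0000 raw=[12.0000 5.4000 9.0000 7.2000]
Drift of clock 0 after op 4: 12.0000 - 6.0000 = 6.0000

Answer: 6.0000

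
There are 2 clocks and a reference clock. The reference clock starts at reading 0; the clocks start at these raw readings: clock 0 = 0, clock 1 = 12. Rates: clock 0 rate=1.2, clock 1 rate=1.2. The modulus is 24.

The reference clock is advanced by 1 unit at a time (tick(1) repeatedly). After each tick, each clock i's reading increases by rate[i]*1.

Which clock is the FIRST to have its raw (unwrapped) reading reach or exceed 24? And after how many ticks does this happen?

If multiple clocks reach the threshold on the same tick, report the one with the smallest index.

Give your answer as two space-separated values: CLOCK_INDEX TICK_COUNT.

Answer: 1 10

Derivation:
clock 0: start=0, rate=1.2, needs 24-0 = 24; ticks = ceil(24/1.2) = ceil(20.0000) = 20; reading at tick 20 = 0 + 1.2*20 = 24.0000
clock 1: start=12, rate=1.2, needs 24-12 = 12; ticks = ceil(12/1.2) = ceil(10.0000) = 10; reading at tick 10 = 12 + 1.2*10 = 24.0000
Minimum tick count = 10; winners = [1]; smallest index = 1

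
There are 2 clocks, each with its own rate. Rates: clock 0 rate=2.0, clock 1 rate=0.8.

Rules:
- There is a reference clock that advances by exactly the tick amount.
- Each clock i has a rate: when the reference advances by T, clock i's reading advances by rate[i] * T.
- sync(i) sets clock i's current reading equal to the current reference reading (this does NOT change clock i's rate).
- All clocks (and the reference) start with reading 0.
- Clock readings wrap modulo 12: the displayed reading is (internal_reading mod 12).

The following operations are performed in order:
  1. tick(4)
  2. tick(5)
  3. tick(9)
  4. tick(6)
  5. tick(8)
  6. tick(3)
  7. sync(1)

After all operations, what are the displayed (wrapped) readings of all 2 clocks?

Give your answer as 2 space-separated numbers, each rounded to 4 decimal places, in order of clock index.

After op 1 tick(4): ref=4.0000 raw=[8.0000 3.2000]
After op 2 tick(5): ref=9.0000 raw=[18.0000 7.2000]
After op 3 tick(9): ref=18.0000 raw=[36.0000 14.4000]
After op 4 tick(6): ref=24.0000 raw=[48.0000 19.2000]
After op 5 tick(8): ref=32.0000 raw=[64.0000 25.6000]
After op 6 tick(3): ref=35.0000 raw=[70.0000 28.0000]
After op 7 sync(1): ref=35.0000 raw=[70.0000 35.0000]
Wrap final raw readings (mod 12): 70.0000 mod 12 = 10.0000; 35.0000 mod 12 = 11.0000

Answer: 10.0000 11.0000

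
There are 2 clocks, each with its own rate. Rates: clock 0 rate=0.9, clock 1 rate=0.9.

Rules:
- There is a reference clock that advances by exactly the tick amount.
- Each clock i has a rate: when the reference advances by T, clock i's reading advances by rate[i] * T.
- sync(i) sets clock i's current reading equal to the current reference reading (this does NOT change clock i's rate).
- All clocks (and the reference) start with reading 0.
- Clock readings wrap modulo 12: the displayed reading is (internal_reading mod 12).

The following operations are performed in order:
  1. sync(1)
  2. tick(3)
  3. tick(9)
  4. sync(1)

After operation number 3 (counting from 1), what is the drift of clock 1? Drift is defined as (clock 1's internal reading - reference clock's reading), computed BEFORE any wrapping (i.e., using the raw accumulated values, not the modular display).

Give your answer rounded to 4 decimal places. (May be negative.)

Answer: -1.2000

Derivation:
After op 1 sync(1): ref=0.0000 raw=[0.0000 0.0000]
After op 2 tick(3): ref=3.0000 raw=[2.7000 2.7000]
After op 3 tick(9): ref=12.0000 raw=[10.8000 10.8000]
Drift of clock 1 after op 3: 10.8000 - 12.0000 = -1.2000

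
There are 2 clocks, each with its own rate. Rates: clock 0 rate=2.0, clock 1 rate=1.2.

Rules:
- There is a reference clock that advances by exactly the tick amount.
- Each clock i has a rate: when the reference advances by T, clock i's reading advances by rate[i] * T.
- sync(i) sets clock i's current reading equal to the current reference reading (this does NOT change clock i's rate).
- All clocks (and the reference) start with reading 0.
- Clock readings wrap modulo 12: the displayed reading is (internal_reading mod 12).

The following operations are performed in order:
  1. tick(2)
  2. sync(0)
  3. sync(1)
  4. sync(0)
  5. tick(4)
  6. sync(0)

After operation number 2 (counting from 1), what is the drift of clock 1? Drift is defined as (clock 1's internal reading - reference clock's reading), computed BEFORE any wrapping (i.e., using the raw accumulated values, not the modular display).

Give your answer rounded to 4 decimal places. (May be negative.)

After op 1 tick(2): ref=2.0000 raw=[4.0000 2.4000]
After op 2 sync(0): ref=2.0000 raw=[2.0000 2.4000]
Drift of clock 1 after op 2: 2.4000 - 2.0000 = 0.4000

Answer: 0.4000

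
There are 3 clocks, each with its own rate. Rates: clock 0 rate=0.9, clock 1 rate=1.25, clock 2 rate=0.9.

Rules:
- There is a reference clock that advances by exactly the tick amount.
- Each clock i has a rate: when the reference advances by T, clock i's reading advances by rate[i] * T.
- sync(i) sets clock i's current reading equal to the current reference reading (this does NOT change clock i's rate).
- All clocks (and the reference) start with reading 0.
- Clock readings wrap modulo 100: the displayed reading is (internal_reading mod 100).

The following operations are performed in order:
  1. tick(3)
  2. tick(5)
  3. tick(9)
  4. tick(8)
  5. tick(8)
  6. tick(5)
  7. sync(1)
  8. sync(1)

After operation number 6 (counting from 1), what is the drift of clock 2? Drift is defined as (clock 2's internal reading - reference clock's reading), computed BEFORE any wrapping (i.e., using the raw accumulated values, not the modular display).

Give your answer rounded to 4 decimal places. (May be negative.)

After op 1 tick(3): ref=3.0000 raw=[2.7000 3.7500 2.7000]
After op 2 tick(5): ref=8.0000 raw=[7.2000 10.0000 7.2000]
After op 3 tick(9): ref=17.0000 raw=[15.3000 21.2500 15.3000]
After op 4 tick(8): ref=25.0000 raw=[22.5000 31.2500 22.5000]
After op 5 tick(8): ref=33.0000 raw=[29.7000 41.2500 29.7000]
After op 6 tick(5): ref=38.0000 raw=[34.2000 47.5000 34.2000]
Drift of clock 2 after op 6: 34.2000 - 38.0000 = -3.8000

Answer: -3.8000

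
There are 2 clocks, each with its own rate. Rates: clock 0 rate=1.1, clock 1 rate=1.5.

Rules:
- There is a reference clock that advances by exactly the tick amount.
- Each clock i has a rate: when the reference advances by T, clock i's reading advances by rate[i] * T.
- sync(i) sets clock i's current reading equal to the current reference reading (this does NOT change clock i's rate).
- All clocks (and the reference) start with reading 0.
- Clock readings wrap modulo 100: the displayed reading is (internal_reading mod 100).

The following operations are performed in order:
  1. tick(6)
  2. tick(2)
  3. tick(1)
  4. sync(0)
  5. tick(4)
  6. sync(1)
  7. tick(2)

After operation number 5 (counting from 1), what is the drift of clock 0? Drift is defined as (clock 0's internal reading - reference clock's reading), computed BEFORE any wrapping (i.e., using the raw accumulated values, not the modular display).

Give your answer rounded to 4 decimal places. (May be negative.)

After op 1 tick(6): ref=6.0000 raw=[6.6000 9.0000]
After op 2 tick(2): ref=8.0000 raw=[8.8000 12.0000]
After op 3 tick(1): ref=9.0000 raw=[9.9000 13.5000]
After op 4 sync(0): ref=9.0000 raw=[9.0000 13.5000]
After op 5 tick(4): ref=13.0000 raw=[13.4000 19.5000]
Drift of clock 0 after op 5: 13.4000 - 13.0000 = 0.4000

Answer: 0.4000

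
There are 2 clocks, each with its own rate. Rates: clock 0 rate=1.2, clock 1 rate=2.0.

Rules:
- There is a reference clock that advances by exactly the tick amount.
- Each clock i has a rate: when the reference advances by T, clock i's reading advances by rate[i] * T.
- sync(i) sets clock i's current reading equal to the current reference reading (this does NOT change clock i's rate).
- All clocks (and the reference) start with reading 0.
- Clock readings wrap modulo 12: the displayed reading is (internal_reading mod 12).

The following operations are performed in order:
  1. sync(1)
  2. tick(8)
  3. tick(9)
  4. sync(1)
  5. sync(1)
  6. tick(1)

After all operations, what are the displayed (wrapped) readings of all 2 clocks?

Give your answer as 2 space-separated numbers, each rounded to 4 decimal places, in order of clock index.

After op 1 sync(1): ref=0.0000 raw=[0.0000 0.0000]
After op 2 tick(8): ref=8.0000 raw=[9.6000 16.0000]
After op 3 tick(9): ref=17.0000 raw=[20.4000 34.0000]
After op 4 sync(1): ref=17.0000 raw=[20.4000 17.0000]
After op 5 sync(1): ref=17.0000 raw=[20.4000 17.0000]
After op 6 tick(1): ref=18.0000 raw=[21.6000 19.0000]
Wrap final raw readings (mod 12): 21.6000 mod 12 = 9.6000; 19.0000 mod 12 = 7.0000

Answer: 9.6000 7.0000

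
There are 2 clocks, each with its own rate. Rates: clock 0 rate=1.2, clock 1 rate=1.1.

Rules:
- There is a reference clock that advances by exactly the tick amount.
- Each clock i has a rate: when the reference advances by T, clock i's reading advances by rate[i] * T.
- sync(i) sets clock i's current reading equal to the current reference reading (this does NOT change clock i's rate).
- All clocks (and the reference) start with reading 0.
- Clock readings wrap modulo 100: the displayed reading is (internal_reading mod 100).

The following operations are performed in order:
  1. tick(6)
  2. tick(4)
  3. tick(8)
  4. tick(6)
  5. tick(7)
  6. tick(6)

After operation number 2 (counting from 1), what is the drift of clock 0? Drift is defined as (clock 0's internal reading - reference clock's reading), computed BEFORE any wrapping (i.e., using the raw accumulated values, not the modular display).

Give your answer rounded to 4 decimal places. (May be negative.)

Answer: 2.0000

Derivation:
After op 1 tick(6): ref=6.0000 raw=[7.2000 6.6000]
After op 2 tick(4): ref=10.0000 raw=[12.0000 11.0000]
Drift of clock 0 after op 2: 12.0000 - 10.0000 = 2.0000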